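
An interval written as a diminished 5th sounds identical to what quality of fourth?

A diminished fifth spans 6 semitones.
A fourth spanning 6 semitones is augmented (the perfect fourth is 5).

augmented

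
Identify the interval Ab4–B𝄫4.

minor second

The letter names run A→B, a span of 1 letter step, so the interval is some kind of second.
Ab to Bbb is 1 semitone. A major second is 2, so 1 makes it minor.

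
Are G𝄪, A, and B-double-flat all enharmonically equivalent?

Yes

G## is pitch class 9; A is pitch class 9; Bbb is pitch class 9.
All spellings map to pitch class 9, so they are enharmonically equivalent.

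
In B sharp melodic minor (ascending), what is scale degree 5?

F##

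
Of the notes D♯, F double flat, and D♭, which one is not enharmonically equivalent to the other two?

In 12-tone equal temperament, enharmonic equivalents share a pitch class. D# is pitch class 3; Fbb is pitch class 3; Db is pitch class 1.
D# and Fbb share pitch class 3, while Db is pitch class 1.

Db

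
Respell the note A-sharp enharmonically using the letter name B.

Plain B sits 1 semitone above A#, so on the letter B the same pitch needs a flat: Bb.

Bb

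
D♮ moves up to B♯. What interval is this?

augmented sixth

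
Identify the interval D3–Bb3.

minor sixth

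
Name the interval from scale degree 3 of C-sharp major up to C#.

minor sixth

Scale degree 3 of C# major is E#.
E# up to C#: letters E→C make it a sixth; 8 semitones makes it minor.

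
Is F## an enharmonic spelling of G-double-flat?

Two spellings are enharmonically equivalent only if they share a pitch class.
Here F## → 7, Gbb → 5; 5 ≠ 7, so they are not.

No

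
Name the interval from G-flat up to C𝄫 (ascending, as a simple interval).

diminished fourth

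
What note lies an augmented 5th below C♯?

A fifth below C lands on the letter F.
An augmented fifth spans 8 semitones, so C# moves to pitch class 5. On the letter F that is F.

F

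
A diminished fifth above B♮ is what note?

A fifth above B lands on the letter F.
A diminished fifth spans 6 semitones, so B moves to pitch class 5. On the letter F that is F.

F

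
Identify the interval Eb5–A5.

Counting letters E–F–G–A gives a fourth.
Eb→A = 6 semitones, 1 wider than the perfect fourth (5), so augmented.

augmented fourth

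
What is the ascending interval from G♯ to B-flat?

diminished third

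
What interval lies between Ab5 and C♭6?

The letter names run A→C, a span of 2 letter steps, so the interval is some kind of third.
Ab to Cb is 3 semitones. A major third is 4, so 3 makes it minor.

minor third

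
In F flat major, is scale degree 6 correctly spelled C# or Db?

Each scale degree takes a distinct letter name. Degree 6 of a scale on F must use the letter D.
Db and C# are enharmonically the same pitch, but only Db uses the letter D, so it is the correct spelling here.

Db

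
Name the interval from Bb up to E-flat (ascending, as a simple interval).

perfect fourth

Counting letters B–C–D–E gives a fourth.
Bb→Eb = 5 semitones, exactly the perfect fourth.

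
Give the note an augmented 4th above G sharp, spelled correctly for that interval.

C##

A fourth above G lands on the letter C.
An augmented fourth spans 6 semitones, so G# moves to pitch class 2. On the letter C that is C##.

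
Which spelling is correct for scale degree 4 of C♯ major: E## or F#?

Each scale degree takes a distinct letter name. Degree 4 of a scale on C must use the letter F.
F# and E## are enharmonically the same pitch, but only F# uses the letter F, so it is the correct spelling here.

F#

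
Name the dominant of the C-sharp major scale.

Degree 5 takes the letter 4 steps above C, which is G.
In major, degree 5 sits 7 semitones above the tonic. C# + 7 semitones is pitch class 8, spelled on G as G#.

G#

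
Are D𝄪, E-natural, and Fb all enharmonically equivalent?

Yes

D## = pitch class 4 and E = pitch class 4 and Fb = pitch class 4 — the same pitch class, so they are enharmonic equivalents.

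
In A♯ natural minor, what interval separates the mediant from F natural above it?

diminished fourth

The mediant of A# natural minor is C#.
C# up to F: letters C→F make it a fourth; 4 semitones makes it diminished.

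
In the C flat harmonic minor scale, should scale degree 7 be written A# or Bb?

Bb

Each scale degree takes a distinct letter name. Degree 7 of a scale on C must use the letter B.
Bb and A# are enharmonically the same pitch, but only Bb uses the letter B, so it is the correct spelling here.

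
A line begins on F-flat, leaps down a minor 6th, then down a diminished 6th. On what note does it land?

C#

A minor sixth down from Fb is Ab (letter A, 8 semitones down).
A diminished sixth down from Ab is C# (letter C, 7 semitones down).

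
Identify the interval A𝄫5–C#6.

doubly augmented third

The letter names run A→C, a span of 2 letter steps, so the interval is some kind of third.
Abb to C# is 6 semitones. A major third is 4, so 6 makes it doubly augmented.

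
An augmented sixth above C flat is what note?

C up a major sixth is A, so the target letter is A.
From Cb, an augmented sixth is 10 semitones up: A.

A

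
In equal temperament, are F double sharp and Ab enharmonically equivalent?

Two spellings are enharmonically equivalent only if they share a pitch class.
Here F## → 7, Ab → 8; 7 ≠ 8, so they are not.

No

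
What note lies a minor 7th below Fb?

Gb

A seventh below F lands on the letter G.
A minor seventh spans 10 semitones, so Fb moves to pitch class 6. On the letter G that is Gb.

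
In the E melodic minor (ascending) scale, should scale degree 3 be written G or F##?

G

Each scale degree takes a distinct letter name. Degree 3 of a scale on E must use the letter G.
G and F## are enharmonically the same pitch, but only G uses the letter G, so it is the correct spelling here.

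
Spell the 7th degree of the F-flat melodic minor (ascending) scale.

The Fb melodic minor (ascending) scale runs Fb Gb Abb Bbb Cb Db Eb.
Degree 7 is Eb.

Eb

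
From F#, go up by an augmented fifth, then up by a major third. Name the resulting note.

E##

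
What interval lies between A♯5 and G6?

diminished seventh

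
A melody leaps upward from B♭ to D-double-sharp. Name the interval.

Counting letters B–C–D gives a third.
Bb→D## = 6 semitones, 2 wider than the major third (4), so doubly augmented.

doubly augmented third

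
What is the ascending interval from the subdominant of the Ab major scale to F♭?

minor third

The subdominant of Ab major is Db.
Db up to Fb: letters D→F make it a third; 3 semitones makes it minor.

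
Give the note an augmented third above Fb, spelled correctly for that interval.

A third above F lands on the letter A.
An augmented third spans 5 semitones, so Fb moves to pitch class 9. On the letter A that is A.

A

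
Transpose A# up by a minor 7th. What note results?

A up a major seventh is G#, so the target letter is G.
From A#, a minor seventh is 10 semitones up: G#.

G#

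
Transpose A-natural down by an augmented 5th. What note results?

Db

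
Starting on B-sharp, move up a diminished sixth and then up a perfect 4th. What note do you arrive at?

C

A diminished sixth up from B# is G (letter G, 7 semitones up).
A perfect fourth up from G is C (letter C, 5 semitones up).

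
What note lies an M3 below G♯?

E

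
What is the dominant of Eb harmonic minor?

Bb

Degree 5 takes the letter 4 steps above E, which is B.
In harmonic minor, degree 5 sits 7 semitones above the tonic. Eb + 7 semitones is pitch class 10, spelled on B as Bb.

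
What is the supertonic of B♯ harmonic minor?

C##

The B# harmonic minor scale runs B# C## D# E# F## G# A##.
Degree 2 is C##.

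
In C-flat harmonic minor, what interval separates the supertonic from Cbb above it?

diminished seventh

The supertonic of Cb harmonic minor is Db.
Db up to Cbb: letters D→C make it a seventh; 9 semitones makes it diminished.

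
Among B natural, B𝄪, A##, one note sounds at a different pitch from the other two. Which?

B##

In 12-tone equal temperament, enharmonic equivalents share a pitch class. B is pitch class 11; B## is pitch class 1; A## is pitch class 11.
B and A## share pitch class 11, while B## is pitch class 1.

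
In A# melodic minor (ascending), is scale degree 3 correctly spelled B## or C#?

Each scale degree takes a distinct letter name. Degree 3 of a scale on A must use the letter C.
C# and B## are enharmonically the same pitch, but only C# uses the letter C, so it is the correct spelling here.

C#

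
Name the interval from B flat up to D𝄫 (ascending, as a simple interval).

diminished third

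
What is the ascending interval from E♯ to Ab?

Counting letters E–F–G–A gives a fourth.
E#→Ab = 3 semitones, 2 narrower than the perfect fourth (5), so doubly diminished.

doubly diminished fourth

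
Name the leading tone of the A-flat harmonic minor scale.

The Ab harmonic minor scale runs Ab Bb Cb Db Eb Fb G.
Degree 7 is G.

G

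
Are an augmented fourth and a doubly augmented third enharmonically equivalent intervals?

Yes

An augmented fourth spans 6 semitones; a doubly augmented third spans 6.
They are enharmonically equivalent.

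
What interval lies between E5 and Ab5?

diminished fourth

The letter names run E→A, a span of 3 letter steps, so the interval is some kind of fourth.
E to Ab is 4 semitones. A perfect fourth is 5, so 4 makes it diminished.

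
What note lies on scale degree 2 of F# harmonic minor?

The F# harmonic minor scale runs F# G# A B C# D E#.
Degree 2 is G#.

G#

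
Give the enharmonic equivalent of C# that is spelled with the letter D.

Db

Plain D sits 1 semitone above C#, so on the letter D the same pitch needs a flat: Db.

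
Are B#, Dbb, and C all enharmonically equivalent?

Yes

B# is pitch class 0; Dbb is pitch class 0; C is pitch class 0.
All spellings map to pitch class 0, so they are enharmonically equivalent.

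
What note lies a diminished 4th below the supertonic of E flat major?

C#

The supertonic of Eb major is F.
A diminished fourth (4 semitones) below F lands on the letter C, giving C#.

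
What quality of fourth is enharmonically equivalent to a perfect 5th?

doubly augmented

A perfect fifth spans 7 semitones.
A fourth spanning 7 semitones is doubly augmented (the perfect fourth is 5).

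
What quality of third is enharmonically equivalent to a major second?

diminished

A major second spans 2 semitones.
A third spanning 2 semitones is diminished (the major third is 4).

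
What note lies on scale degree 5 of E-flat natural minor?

The Eb natural minor scale runs Eb F Gb Ab Bb Cb Db.
Degree 5 is Bb.

Bb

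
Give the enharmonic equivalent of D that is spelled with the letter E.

Plain E sits 2 semitones above D, so on the letter E the same pitch needs a double flat: Ebb.

Ebb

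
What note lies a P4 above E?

A

E up a perfect fourth is A, so the target letter is A.
From E, a perfect fourth is 5 semitones up: A.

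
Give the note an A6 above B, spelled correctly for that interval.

B up a major sixth is G#, so the target letter is G.
From B, an augmented sixth is 10 semitones up: G##.

G##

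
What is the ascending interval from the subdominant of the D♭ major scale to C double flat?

The subdominant of Db major is Gb.
Gb up to Cbb: letters G→C make it a fourth; 4 semitones makes it diminished.

diminished fourth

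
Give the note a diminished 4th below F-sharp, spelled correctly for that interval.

C##

A fourth below F lands on the letter C.
A diminished fourth spans 4 semitones, so F# moves to pitch class 2. On the letter C that is C##.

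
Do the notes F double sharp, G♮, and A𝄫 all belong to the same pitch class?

Yes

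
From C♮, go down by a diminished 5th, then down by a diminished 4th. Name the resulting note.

C##

A diminished fifth down from C is F# (letter F, 6 semitones down).
A diminished fourth down from F# is C## (letter C, 4 semitones down).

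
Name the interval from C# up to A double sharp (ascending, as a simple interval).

The letter names run C→A, a span of 5 letter steps, so the interval is some kind of sixth.
C# to A## is 10 semitones. A major sixth is 9, so 10 makes it augmented.

augmented sixth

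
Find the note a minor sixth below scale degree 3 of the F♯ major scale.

C##

Scale degree 3 of F# major is A#.
A minor sixth (8 semitones) below A# lands on the letter C, giving C##.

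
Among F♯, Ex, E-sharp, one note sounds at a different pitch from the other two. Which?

In 12-tone equal temperament, enharmonic equivalents share a pitch class. F# is pitch class 6; E## is pitch class 6; E# is pitch class 5.
F# and E## share pitch class 6, while E# is pitch class 5.

E#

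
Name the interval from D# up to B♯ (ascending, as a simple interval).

major sixth

The letter names run D→B, a span of 5 letter steps, so the interval is some kind of sixth.
D# to B# is 9 semitones. A major sixth is 9, so 9 makes it major.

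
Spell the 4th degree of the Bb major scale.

Eb

Degree 4 takes the letter 3 steps above B, which is E.
In major, degree 4 sits 5 semitones above the tonic. Bb + 5 semitones is pitch class 3, spelled on E as Eb.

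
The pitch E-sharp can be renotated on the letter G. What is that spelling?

Gbb

Plain G sits 2 semitones above E#, so on the letter G the same pitch needs a double flat: Gbb.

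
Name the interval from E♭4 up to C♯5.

augmented sixth

The letter names run E→C, a span of 5 letter steps, so the interval is some kind of sixth.
Eb to C# is 10 semitones. A major sixth is 9, so 10 makes it augmented.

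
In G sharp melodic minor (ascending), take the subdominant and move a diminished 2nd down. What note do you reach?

B##

The subdominant of G# melodic minor (ascending) is C#.
A diminished second (0 semitones) below C# lands on the letter B, giving B##.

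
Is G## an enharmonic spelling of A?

Yes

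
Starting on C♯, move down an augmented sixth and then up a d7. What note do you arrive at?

Dbb

An augmented sixth down from C# is Eb (letter E, 10 semitones down).
A diminished seventh up from Eb is Dbb (letter D, 9 semitones up).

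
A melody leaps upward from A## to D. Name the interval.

The letter names run A→D, a span of 3 letter steps, so the interval is some kind of fourth.
A## to D is 3 semitones. A perfect fourth is 5, so 3 makes it doubly diminished.

doubly diminished fourth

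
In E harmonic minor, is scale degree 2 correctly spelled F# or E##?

F#

Each scale degree takes a distinct letter name. Degree 2 of a scale on E must use the letter F.
F# and E## are enharmonically the same pitch, but only F# uses the letter F, so it is the correct spelling here.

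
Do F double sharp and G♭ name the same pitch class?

No

Two spellings are enharmonically equivalent only if they share a pitch class.
Here F## → 7, Gb → 6; 6 ≠ 7, so they are not.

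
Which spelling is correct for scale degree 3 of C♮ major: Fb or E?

Each scale degree takes a distinct letter name. Degree 3 of a scale on C must use the letter E.
E and Fb are enharmonically the same pitch, but only E uses the letter E, so it is the correct spelling here.

E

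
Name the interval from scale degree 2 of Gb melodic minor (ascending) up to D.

augmented fourth

Scale degree 2 of Gb melodic minor (ascending) is Ab.
Ab up to D: letters A→D make it a fourth; 6 semitones makes it augmented.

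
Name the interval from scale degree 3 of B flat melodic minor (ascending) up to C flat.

Scale degree 3 of Bb melodic minor (ascending) is Db.
Db up to Cb: letters D→C make it a seventh; 10 semitones makes it minor.

minor seventh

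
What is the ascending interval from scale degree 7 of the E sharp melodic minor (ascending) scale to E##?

major second

Scale degree 7 of E# melodic minor (ascending) is D##.
D## up to E##: letters D→E make it a second; 2 semitones makes it major.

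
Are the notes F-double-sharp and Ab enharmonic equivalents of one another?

No

F## is pitch class 7; Ab is pitch class 8.
The pitch classes differ (7 vs. 8), so they are not enharmonic equivalents.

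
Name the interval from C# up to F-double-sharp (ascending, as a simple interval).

The letter names run C→F, a span of 3 letter steps, so the interval is some kind of fourth.
C# to F## is 6 semitones. A perfect fourth is 5, so 6 makes it augmented.

augmented fourth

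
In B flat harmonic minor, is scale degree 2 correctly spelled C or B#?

Each scale degree takes a distinct letter name. Degree 2 of a scale on B must use the letter C.
C and B# are enharmonically the same pitch, but only C uses the letter C, so it is the correct spelling here.

C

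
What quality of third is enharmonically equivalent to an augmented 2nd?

minor

An augmented second spans 3 semitones.
A third spanning 3 semitones is minor (the major third is 4).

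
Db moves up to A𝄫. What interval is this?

diminished fifth

The letter names run D→A, a span of 4 letter steps, so the interval is some kind of fifth.
Db to Abb is 6 semitones. A perfect fifth is 7, so 6 makes it diminished.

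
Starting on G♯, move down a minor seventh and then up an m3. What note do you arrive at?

C#

A minor seventh down from G# is A# (letter A, 10 semitones down).
A minor third up from A# is C# (letter C, 3 semitones up).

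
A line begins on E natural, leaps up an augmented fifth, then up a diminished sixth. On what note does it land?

G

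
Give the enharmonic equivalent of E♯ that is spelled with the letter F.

E# is pitch class 5. The letter F alone is pitch class 5.
Pitch class 5 on F needs no accidental: F.

F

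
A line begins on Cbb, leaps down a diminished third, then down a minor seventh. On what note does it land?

Bb

A diminished third down from Cbb is Ab (letter A, 2 semitones down).
A minor seventh down from Ab is Bb (letter B, 10 semitones down).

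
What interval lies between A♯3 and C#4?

minor third

Counting letters A–B–C gives a third.
A#→C# = 3 semitones, 1 narrower than the major third (4), so minor.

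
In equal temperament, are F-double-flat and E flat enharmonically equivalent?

Fbb is pitch class 3; Eb is pitch class 3.
All spellings map to pitch class 3, so they are enharmonically equivalent.

Yes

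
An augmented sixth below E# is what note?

E down a major sixth is G, so the target letter is G.
From E#, an augmented sixth is 10 semitones down: G.

G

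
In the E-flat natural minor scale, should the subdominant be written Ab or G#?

Each scale degree takes a distinct letter name. Degree 4 of a scale on E must use the letter A.
Ab and G# are enharmonically the same pitch, but only Ab uses the letter A, so it is the correct spelling here.

Ab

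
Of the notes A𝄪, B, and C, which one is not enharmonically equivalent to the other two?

In 12-tone equal temperament, enharmonic equivalents share a pitch class. A## is pitch class 11; B is pitch class 11; C is pitch class 0.
A## and B share pitch class 11, while C is pitch class 0.

C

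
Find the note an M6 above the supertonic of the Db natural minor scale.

C

The supertonic of Db natural minor is Eb.
A major sixth (9 semitones) above Eb lands on the letter C, giving C.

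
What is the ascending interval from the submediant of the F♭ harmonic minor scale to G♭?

The submediant of Fb harmonic minor is Dbb.
Dbb up to Gb: letters D→G make it a fourth; 6 semitones makes it augmented.

augmented fourth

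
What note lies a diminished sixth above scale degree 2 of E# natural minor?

D

Scale degree 2 of E# natural minor is F##.
A diminished sixth (7 semitones) above F## lands on the letter D, giving D.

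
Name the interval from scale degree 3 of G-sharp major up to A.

Scale degree 3 of G# major is B#.
B# up to A: letters B→A make it a seventh; 9 semitones makes it diminished.

diminished seventh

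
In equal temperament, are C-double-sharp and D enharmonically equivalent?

C## = pitch class 2 and D = pitch class 2 — the same pitch class, so they are enharmonic equivalents.

Yes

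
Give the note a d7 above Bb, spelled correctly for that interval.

B up a major seventh is A#, so the target letter is A.
From Bb, a diminished seventh is 9 semitones up: Abb.

Abb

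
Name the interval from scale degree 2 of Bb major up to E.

major third

Scale degree 2 of Bb major is C.
C up to E: letters C→E make it a third; 4 semitones makes it major.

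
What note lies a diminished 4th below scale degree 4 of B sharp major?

B##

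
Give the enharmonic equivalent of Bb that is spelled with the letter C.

Cbb

Plain C sits 2 semitones above Bb, so on the letter C the same pitch needs a double flat: Cbb.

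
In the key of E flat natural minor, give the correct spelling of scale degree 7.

Degree 7 takes the letter 6 steps above E, which is D.
In natural minor, degree 7 sits 10 semitones above the tonic. Eb + 10 semitones is pitch class 1, spelled on D as Db.

Db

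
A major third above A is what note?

A up a major third is C#, so the target letter is C.
From A, a major third is 4 semitones up: C#.

C#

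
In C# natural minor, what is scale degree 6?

A

Degree 6 takes the letter 5 steps above C, which is A.
In natural minor, degree 6 sits 8 semitones above the tonic. C# + 8 semitones is pitch class 9, spelled on A as A.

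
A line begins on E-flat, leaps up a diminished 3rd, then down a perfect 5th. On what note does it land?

A diminished third up from Eb is Gbb (letter G, 2 semitones up).
A perfect fifth down from Gbb is Cbb (letter C, 7 semitones down).

Cbb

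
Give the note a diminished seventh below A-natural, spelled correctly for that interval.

A seventh below A lands on the letter B.
A diminished seventh spans 9 semitones, so A moves to pitch class 0. On the letter B that is B#.

B#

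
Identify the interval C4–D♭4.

minor second

Counting letters C–D gives a second.
C→Db = 1 semitone, 1 narrower than the major second (2), so minor.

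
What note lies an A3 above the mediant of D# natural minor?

A##

The mediant of D# natural minor is F#.
An augmented third (5 semitones) above F# lands on the letter A, giving A##.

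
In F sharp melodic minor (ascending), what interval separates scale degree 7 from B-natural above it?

Scale degree 7 of F# melodic minor (ascending) is E#.
E# up to B: letters E→B make it a fifth; 6 semitones makes it diminished.

diminished fifth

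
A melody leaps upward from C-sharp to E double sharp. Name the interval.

Counting letters C–D–E gives a third.
C#→E## = 5 semitones, 1 wider than the major third (4), so augmented.

augmented third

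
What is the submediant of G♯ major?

The G# major scale runs G# A# B# C# D# E# F##.
Degree 6 is E#.

E#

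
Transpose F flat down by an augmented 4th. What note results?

Cbb

A fourth below F lands on the letter C.
An augmented fourth spans 6 semitones, so Fb moves to pitch class 10. On the letter C that is Cbb.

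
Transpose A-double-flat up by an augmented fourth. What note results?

Db

A fourth above A lands on the letter D.
An augmented fourth spans 6 semitones, so Abb moves to pitch class 1. On the letter D that is Db.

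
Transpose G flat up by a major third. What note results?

G up a major third is B, so the target letter is B.
From Gb, a major third is 4 semitones up: Bb.

Bb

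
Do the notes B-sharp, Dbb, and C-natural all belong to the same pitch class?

Yes

B# is pitch class 0; Dbb is pitch class 0; C is pitch class 0.
All spellings map to pitch class 0, so they are enharmonically equivalent.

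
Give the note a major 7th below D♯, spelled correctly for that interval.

A seventh below D lands on the letter E.
A major seventh spans 11 semitones, so D# moves to pitch class 4. On the letter E that is E.

E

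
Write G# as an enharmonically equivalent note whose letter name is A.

G# is pitch class 8. The letter A alone is pitch class 9.
To reach pitch class 8 from A requires an offset of -1 semitone, i.e. flat: Ab.

Ab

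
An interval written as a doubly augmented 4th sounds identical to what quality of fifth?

perfect

A doubly augmented fourth spans 7 semitones.
A fifth spanning 7 semitones is perfect (the perfect fifth is 7).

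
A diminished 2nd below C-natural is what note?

B#

C down a major second is Bb, so the target letter is B.
From C, a diminished second is 0 semitones down: B#.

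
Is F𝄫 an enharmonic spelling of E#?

No

Two spellings are enharmonically equivalent only if they share a pitch class.
Here Fbb → 3, E# → 5; 3 ≠ 5, so they are not.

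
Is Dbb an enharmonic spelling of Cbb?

Two spellings are enharmonically equivalent only if they share a pitch class.
Here Dbb → 0, Cbb → 10; 0 ≠ 10, so they are not.

No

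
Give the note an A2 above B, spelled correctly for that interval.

C##

A second above B lands on the letter C.
An augmented second spans 3 semitones, so B moves to pitch class 2. On the letter C that is C##.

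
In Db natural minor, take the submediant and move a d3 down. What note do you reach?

G

The submediant of Db natural minor is Bbb.
A diminished third (2 semitones) below Bbb lands on the letter G, giving G.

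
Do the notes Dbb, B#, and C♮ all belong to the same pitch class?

Yes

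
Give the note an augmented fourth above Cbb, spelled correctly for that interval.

A fourth above C lands on the letter F.
An augmented fourth spans 6 semitones, so Cbb moves to pitch class 4. On the letter F that is Fb.

Fb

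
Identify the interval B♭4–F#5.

augmented fifth

Counting letters B–C–D–E–F gives a fifth.
Bb→F# = 8 semitones, 1 wider than the perfect fifth (7), so augmented.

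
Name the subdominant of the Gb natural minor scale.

Degree 4 takes the letter 3 steps above G, which is C.
In natural minor, degree 4 sits 5 semitones above the tonic. Gb + 5 semitones is pitch class 11, spelled on C as Cb.

Cb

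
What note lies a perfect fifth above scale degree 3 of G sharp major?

F##

Scale degree 3 of G# major is B#.
A perfect fifth (7 semitones) above B# lands on the letter F, giving F##.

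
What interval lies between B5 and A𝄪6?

augmented seventh

The letter names run B→A, a span of 6 letter steps, so the interval is some kind of seventh.
B to A## is 12 semitones. A major seventh is 11, so 12 makes it augmented.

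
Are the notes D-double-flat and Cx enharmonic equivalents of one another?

Two spellings are enharmonically equivalent only if they share a pitch class.
Here Dbb → 0, C## → 2; 0 ≠ 2, so they are not.

No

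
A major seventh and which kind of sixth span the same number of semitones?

doubly augmented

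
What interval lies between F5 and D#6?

The letter names run F→D, a span of 5 letter steps, so the interval is some kind of sixth.
F to D# is 10 semitones. A major sixth is 9, so 10 makes it augmented.

augmented sixth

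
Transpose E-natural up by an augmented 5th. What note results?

B#

A fifth above E lands on the letter B.
An augmented fifth spans 8 semitones, so E moves to pitch class 0. On the letter B that is B#.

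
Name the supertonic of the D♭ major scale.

The Db major scale runs Db Eb F Gb Ab Bb C.
Degree 2 is Eb.

Eb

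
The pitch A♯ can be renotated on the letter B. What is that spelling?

Plain B sits 1 semitone above A#, so on the letter B the same pitch needs a flat: Bb.

Bb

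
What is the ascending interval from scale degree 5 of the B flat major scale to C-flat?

diminished fifth

Scale degree 5 of Bb major is F.
F up to Cb: letters F→C make it a fifth; 6 semitones makes it diminished.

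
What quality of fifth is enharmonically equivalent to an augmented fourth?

diminished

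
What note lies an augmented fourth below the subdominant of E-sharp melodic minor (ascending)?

The subdominant of E# melodic minor (ascending) is A#.
An augmented fourth (6 semitones) below A# lands on the letter E, giving E.

E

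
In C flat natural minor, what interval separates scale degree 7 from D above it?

Scale degree 7 of Cb natural minor is Bbb.
Bbb up to D: letters B→D make it a third; 5 semitones makes it augmented.

augmented third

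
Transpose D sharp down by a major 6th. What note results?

D down a major sixth is F, so the target letter is F.
From D#, a major sixth is 9 semitones down: F#.

F#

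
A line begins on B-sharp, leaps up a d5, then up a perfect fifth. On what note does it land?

C#

A diminished fifth up from B# is F# (letter F, 6 semitones up).
A perfect fifth up from F# is C# (letter C, 7 semitones up).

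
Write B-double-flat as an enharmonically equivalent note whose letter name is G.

G##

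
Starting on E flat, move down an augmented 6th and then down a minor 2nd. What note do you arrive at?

Fb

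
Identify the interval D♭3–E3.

augmented second

The letter names run D→E, a span of 1 letter step, so the interval is some kind of second.
Db to E is 3 semitones. A major second is 2, so 3 makes it augmented.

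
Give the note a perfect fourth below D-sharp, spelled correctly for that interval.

A fourth below D lands on the letter A.
A perfect fourth spans 5 semitones, so D# moves to pitch class 10. On the letter A that is A#.

A#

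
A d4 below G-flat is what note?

G down a perfect fourth is D, so the target letter is D.
From Gb, a diminished fourth is 4 semitones down: D.

D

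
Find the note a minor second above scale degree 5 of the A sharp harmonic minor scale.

F#

Scale degree 5 of A# harmonic minor is E#.
A minor second (1 semitone) above E# lands on the letter F, giving F#.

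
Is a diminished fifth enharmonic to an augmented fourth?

Yes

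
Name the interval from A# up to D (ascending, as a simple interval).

diminished fourth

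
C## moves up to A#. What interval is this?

minor sixth

The letter names run C→A, a span of 5 letter steps, so the interval is some kind of sixth.
C## to A# is 8 semitones. A major sixth is 9, so 8 makes it minor.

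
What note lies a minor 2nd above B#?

B up a major second is C#, so the target letter is C.
From B#, a minor second is 1 semitone up: C#.

C#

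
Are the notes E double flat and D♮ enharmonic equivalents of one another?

Yes

Ebb = pitch class 2 and D = pitch class 2 — the same pitch class, so they are enharmonic equivalents.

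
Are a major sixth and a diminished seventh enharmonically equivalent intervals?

A major sixth spans 9 semitones; a diminished seventh spans 9.
They are enharmonically equivalent.

Yes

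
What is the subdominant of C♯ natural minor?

Degree 4 takes the letter 3 steps above C, which is F.
In natural minor, degree 4 sits 5 semitones above the tonic. C# + 5 semitones is pitch class 6, spelled on F as F#.

F#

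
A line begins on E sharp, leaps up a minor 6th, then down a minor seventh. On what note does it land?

A minor sixth up from E# is C# (letter C, 8 semitones up).
A minor seventh down from C# is D# (letter D, 10 semitones down).

D#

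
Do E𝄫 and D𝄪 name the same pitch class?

No

Ebb is pitch class 2; D## is pitch class 4.
The pitch classes differ (2 vs. 4), so they are not enharmonic equivalents.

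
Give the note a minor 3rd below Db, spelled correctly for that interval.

Bb

D down a major third is Bb, so the target letter is B.
From Db, a minor third is 3 semitones down: Bb.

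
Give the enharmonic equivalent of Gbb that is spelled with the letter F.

Gbb is pitch class 5. The letter F alone is pitch class 5.
Pitch class 5 on F needs no accidental: F.

F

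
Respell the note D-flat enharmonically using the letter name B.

B##

Db is pitch class 1. The letter B alone is pitch class 11.
To reach pitch class 1 from B requires an offset of +2 semitones, i.e. double sharp: B##.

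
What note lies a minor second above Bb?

Cb

B up a major second is C#, so the target letter is C.
From Bb, a minor second is 1 semitone up: Cb.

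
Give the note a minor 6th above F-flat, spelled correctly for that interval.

Dbb

A sixth above F lands on the letter D.
A minor sixth spans 8 semitones, so Fb moves to pitch class 0. On the letter D that is Dbb.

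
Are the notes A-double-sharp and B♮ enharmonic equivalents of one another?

Yes

A## = pitch class 11 and B = pitch class 11 — the same pitch class, so they are enharmonic equivalents.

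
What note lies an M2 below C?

A second below C lands on the letter B.
A major second spans 2 semitones, so C moves to pitch class 10. On the letter B that is Bb.

Bb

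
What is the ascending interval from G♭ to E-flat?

major sixth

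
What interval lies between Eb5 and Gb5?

minor third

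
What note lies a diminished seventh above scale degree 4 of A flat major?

Cbb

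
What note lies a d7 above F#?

A seventh above F lands on the letter E.
A diminished seventh spans 9 semitones, so F# moves to pitch class 3. On the letter E that is Eb.

Eb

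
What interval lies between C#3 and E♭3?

Counting letters C–D–E gives a third.
C#→Eb = 2 semitones, 2 narrower than the major third (4), so diminished.

diminished third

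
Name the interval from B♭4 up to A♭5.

minor seventh

The letter names run B→A, a span of 6 letter steps, so the interval is some kind of seventh.
Bb to Ab is 10 semitones. A major seventh is 11, so 10 makes it minor.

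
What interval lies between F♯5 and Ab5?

diminished third

The letter names run F→A, a span of 2 letter steps, so the interval is some kind of third.
F# to Ab is 2 semitones. A major third is 4, so 2 makes it diminished.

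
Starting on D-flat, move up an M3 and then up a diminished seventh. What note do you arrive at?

A major third up from Db is F (letter F, 4 semitones up).
A diminished seventh up from F is Ebb (letter E, 9 semitones up).

Ebb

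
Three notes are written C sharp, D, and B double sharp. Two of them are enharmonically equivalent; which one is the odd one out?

In 12-tone equal temperament, enharmonic equivalents share a pitch class. C# is pitch class 1; D is pitch class 2; B## is pitch class 1.
C# and B## share pitch class 1, while D is pitch class 2.

D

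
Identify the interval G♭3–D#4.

doubly augmented fifth

Counting letters G–A–B–C–D gives a fifth.
Gb→D# = 9 semitones, 2 wider than the perfect fifth (7), so doubly augmented.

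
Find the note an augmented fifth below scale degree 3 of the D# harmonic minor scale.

Bb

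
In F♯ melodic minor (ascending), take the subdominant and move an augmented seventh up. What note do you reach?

A##

The subdominant of F# melodic minor (ascending) is B.
An augmented seventh (12 semitones) above B lands on the letter A, giving A##.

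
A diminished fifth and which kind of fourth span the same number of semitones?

augmented

A diminished fifth spans 6 semitones.
A fourth spanning 6 semitones is augmented (the perfect fourth is 5).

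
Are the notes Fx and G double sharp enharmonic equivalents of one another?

No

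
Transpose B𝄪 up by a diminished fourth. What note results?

A fourth above B lands on the letter E.
A diminished fourth spans 4 semitones, so B## moves to pitch class 5. On the letter E that is E#.

E#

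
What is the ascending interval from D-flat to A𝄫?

Counting letters D–E–F–G–A gives a fifth.
Db→Abb = 6 semitones, 1 narrower than the perfect fifth (7), so diminished.

diminished fifth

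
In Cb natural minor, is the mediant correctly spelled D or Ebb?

Each scale degree takes a distinct letter name. Degree 3 of a scale on C must use the letter E.
Ebb and D are enharmonically the same pitch, but only Ebb uses the letter E, so it is the correct spelling here.

Ebb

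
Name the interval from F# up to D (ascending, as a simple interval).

minor sixth

Counting letters F–G–A–B–C–D gives a sixth.
F#→D = 8 semitones, 1 narrower than the major sixth (9), so minor.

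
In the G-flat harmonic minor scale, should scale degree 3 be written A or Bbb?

Bbb

Each scale degree takes a distinct letter name. Degree 3 of a scale on G must use the letter B.
Bbb and A are enharmonically the same pitch, but only Bbb uses the letter B, so it is the correct spelling here.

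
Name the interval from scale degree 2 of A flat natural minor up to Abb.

diminished seventh

Scale degree 2 of Ab natural minor is Bb.
Bb up to Abb: letters B→A make it a seventh; 9 semitones makes it diminished.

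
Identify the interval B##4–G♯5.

The letter names run B→G, a span of 5 letter steps, so the interval is some kind of sixth.
B## to G# is 7 semitones. A major sixth is 9, so 7 makes it diminished.

diminished sixth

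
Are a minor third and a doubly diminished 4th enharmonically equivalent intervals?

Yes

A minor third spans 3 semitones; a doubly diminished fourth spans 3.
They are enharmonically equivalent.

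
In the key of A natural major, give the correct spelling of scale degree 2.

B

Degree 2 takes the letter 1 step above A, which is B.
In major, degree 2 sits 2 semitones above the tonic. A + 2 semitones is pitch class 11, spelled on B as B.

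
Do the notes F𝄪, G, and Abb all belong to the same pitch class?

F## is pitch class 7; G is pitch class 7; Abb is pitch class 7.
All spellings map to pitch class 7, so they are enharmonically equivalent.

Yes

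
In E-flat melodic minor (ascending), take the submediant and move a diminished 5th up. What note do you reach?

The submediant of Eb melodic minor (ascending) is C.
A diminished fifth (6 semitones) above C lands on the letter G, giving Gb.

Gb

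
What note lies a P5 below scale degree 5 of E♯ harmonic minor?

E#

Scale degree 5 of E# harmonic minor is B#.
A perfect fifth (7 semitones) below B# lands on the letter E, giving E#.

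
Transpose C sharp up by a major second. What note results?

A second above C lands on the letter D.
A major second spans 2 semitones, so C# moves to pitch class 3. On the letter D that is D#.

D#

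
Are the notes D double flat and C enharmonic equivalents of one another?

Dbb = pitch class 0 and C = pitch class 0 — the same pitch class, so they are enharmonic equivalents.

Yes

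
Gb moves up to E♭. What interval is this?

major sixth

The letter names run G→E, a span of 5 letter steps, so the interval is some kind of sixth.
Gb to Eb is 9 semitones. A major sixth is 9, so 9 makes it major.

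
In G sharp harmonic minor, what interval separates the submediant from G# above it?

major third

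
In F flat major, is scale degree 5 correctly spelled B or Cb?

Each scale degree takes a distinct letter name. Degree 5 of a scale on F must use the letter C.
Cb and B are enharmonically the same pitch, but only Cb uses the letter C, so it is the correct spelling here.

Cb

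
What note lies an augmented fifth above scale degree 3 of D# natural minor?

Scale degree 3 of D# natural minor is F#.
An augmented fifth (8 semitones) above F# lands on the letter C, giving C##.

C##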